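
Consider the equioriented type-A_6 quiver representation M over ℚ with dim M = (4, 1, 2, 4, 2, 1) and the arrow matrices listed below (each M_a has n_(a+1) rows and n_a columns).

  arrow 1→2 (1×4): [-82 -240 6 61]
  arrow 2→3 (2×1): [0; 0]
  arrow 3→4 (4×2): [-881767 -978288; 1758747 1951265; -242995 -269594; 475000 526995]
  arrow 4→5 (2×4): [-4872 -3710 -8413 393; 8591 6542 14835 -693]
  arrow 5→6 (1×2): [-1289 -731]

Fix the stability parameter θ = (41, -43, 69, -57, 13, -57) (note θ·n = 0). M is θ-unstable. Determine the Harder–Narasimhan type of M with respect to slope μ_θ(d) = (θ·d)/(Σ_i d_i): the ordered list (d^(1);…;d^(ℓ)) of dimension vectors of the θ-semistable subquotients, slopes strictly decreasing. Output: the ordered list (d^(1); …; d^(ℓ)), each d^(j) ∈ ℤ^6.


Interval decomposition of M: I[1,1]^3, I[1,2], I[3,5], I[3,6], I[4,4]^2.
HN type (ℓ=6): μ^(1)=41; μ^(2)=13; μ^(3)=6; μ^(4)=-1; μ^(5)=-8; μ^(6)=-57

((3, 0, 0, 0, 0, 0); (0, 0, 0, 0, 1, 0); (0, 0, 1, 1, 0, 0); (1, 1, 0, 0, 0, 0); (0, 0, 1, 1, 1, 1); (0, 0, 0, 2, 0, 0))


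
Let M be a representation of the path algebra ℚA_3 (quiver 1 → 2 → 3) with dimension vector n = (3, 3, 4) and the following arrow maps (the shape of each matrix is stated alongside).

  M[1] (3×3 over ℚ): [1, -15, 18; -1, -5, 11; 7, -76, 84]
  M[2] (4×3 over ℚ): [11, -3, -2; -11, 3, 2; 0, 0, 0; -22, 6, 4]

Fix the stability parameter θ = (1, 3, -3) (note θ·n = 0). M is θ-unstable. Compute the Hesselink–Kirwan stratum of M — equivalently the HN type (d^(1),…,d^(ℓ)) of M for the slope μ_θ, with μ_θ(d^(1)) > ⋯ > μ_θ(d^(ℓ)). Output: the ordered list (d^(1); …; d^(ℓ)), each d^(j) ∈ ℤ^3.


Interval decomposition of M: I[1,2]^2, I[1,3], I[3,3]^3.
HN type (ℓ=4): μ^(1)=3; μ^(2)=1; μ^(3)=1/3; μ^(4)=-3

((0, 2, 0); (2, 0, 0); (1, 1, 1); (0, 0, 3))


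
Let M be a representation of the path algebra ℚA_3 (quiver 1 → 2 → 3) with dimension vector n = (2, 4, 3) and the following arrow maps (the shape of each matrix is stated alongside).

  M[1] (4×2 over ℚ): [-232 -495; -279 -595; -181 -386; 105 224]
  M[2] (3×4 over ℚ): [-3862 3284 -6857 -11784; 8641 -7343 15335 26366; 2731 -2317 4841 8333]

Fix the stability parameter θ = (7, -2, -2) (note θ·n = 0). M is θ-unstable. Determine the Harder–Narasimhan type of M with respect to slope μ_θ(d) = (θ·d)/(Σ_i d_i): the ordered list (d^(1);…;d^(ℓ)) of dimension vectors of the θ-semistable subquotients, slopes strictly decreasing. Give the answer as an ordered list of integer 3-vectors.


Barcode: M ≅ I[1,2], I[1,3], I[2,3]^2. HN layers by μ_θ (3 steps, strictly decreasing):
  μ^(1)=5/2; μ^(2)=1; μ^(3)=-2

((1, 1, 0); (1, 1, 1); (0, 2, 2))


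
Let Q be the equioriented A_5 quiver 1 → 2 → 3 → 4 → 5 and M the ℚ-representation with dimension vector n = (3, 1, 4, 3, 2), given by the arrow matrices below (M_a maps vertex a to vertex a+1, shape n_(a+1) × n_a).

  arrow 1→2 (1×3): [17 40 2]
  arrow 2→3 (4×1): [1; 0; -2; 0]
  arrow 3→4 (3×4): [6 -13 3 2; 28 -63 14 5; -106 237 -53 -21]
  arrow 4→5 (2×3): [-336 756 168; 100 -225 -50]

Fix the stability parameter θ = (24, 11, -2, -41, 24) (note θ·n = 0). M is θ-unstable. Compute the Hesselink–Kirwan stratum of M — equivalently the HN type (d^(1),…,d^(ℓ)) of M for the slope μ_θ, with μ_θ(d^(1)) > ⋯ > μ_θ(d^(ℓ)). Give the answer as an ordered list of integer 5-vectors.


Via rank(M_{q-1}∘⋯∘M_p): M ≅ I[1,1]^2, I[1,3], I[3,4]^2, I[3,5], I[5,5].
μ_θ-semistable layers: μ^(1)=24; μ^(2)=11; μ^(3)=-43/2

((2, 0, 0, 0, 2); (1, 1, 1, 0, 0); (0, 0, 3, 3, 0))


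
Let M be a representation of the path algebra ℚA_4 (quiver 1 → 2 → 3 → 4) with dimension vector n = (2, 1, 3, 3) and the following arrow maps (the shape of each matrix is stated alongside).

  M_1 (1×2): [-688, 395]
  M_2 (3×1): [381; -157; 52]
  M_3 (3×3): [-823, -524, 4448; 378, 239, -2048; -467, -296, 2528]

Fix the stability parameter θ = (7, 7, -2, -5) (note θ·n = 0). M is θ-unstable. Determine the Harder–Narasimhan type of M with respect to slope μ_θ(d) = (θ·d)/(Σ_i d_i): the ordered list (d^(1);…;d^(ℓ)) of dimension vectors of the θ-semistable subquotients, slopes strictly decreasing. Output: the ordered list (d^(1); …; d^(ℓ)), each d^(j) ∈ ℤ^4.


Interval decomposition of M: I[1,1], I[1,4], I[3,3], I[3,4], I[4,4].
HN type (ℓ=5): μ^(1)=7; μ^(2)=7/4; μ^(3)=-2; μ^(4)=-7/2; μ^(5)=-5

((1, 0, 0, 0); (1, 1, 1, 1); (0, 0, 1, 0); (0, 0, 1, 1); (0, 0, 0, 1))


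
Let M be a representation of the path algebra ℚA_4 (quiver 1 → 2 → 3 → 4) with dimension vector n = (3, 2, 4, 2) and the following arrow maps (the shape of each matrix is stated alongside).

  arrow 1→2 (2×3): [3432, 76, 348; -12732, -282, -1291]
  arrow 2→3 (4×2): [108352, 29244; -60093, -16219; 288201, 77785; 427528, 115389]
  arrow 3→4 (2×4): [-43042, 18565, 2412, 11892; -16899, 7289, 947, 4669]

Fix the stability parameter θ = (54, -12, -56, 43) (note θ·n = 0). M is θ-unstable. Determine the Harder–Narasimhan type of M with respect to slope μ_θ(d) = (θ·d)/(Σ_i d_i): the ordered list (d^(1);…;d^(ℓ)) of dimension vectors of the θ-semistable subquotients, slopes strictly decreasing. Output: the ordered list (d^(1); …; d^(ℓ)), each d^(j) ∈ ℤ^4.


Interval decomposition of M: I[1,1], I[1,4]^2, I[3,3]^2.
HN type (ℓ=4): μ^(1)=54; μ^(2)=43; μ^(3)=-14/3; μ^(4)=-56

((1, 0, 0, 0); (0, 0, 0, 2); (2, 2, 2, 0); (0, 0, 2, 0))


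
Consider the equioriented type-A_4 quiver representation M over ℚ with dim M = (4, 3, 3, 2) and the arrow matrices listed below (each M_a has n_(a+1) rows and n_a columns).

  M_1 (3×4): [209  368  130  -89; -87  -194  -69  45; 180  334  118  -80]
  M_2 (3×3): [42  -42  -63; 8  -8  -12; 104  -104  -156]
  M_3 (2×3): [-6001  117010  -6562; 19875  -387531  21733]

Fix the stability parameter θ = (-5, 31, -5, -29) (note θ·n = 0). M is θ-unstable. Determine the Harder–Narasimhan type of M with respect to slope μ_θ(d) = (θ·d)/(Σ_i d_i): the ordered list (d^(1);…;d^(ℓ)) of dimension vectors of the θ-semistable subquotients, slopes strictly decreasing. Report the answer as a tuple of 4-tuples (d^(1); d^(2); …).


Via rank(M_{q-1}∘⋯∘M_p): M ≅ I[1,1], I[1,2]^2, I[1,4], I[3,3], I[3,4].
μ_θ-semistable layers: μ^(1)=31; μ^(2)=-1; μ^(3)=-5; μ^(4)=-17

((0, 2, 0, 0); (0, 1, 1, 1); (4, 0, 1, 0); (0, 0, 1, 1))


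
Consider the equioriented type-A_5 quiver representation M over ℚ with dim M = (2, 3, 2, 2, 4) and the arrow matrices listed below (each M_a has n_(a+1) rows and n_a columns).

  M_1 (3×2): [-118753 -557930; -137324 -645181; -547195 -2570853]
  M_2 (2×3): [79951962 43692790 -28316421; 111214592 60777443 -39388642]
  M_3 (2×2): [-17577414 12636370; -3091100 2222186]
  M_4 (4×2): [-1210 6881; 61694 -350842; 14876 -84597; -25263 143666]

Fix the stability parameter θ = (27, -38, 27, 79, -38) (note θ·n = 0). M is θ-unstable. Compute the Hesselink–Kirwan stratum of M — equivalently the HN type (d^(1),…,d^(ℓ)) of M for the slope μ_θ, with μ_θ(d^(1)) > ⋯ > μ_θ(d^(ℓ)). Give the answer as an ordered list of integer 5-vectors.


Via rank(M_{q-1}∘⋯∘M_p): M ≅ I[1,5]^2, I[2,2], I[5,5]^2.
μ_θ-semistable layers: μ^(1)=68/3; μ^(2)=-11/2; μ^(3)=-38

((0, 0, 2, 2, 2); (2, 2, 0, 0, 0); (0, 1, 0, 0, 2))


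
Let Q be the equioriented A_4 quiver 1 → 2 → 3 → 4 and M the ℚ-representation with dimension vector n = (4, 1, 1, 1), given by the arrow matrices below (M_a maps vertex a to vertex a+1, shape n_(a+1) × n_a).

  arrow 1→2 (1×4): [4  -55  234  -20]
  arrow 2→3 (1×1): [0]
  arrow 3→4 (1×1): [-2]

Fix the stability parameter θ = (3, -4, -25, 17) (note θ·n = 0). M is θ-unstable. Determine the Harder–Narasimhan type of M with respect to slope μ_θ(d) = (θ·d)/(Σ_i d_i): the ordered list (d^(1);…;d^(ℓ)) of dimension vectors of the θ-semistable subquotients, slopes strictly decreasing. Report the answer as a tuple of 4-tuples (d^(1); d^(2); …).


Barcode: M ≅ I[1,1]^3, I[1,2], I[3,4]. HN layers by μ_θ (4 steps, strictly decreasing):
  μ^(1)=17; μ^(2)=3; μ^(3)=-1/2; μ^(4)=-25

((0, 0, 0, 1); (3, 0, 0, 0); (1, 1, 0, 0); (0, 0, 1, 0))


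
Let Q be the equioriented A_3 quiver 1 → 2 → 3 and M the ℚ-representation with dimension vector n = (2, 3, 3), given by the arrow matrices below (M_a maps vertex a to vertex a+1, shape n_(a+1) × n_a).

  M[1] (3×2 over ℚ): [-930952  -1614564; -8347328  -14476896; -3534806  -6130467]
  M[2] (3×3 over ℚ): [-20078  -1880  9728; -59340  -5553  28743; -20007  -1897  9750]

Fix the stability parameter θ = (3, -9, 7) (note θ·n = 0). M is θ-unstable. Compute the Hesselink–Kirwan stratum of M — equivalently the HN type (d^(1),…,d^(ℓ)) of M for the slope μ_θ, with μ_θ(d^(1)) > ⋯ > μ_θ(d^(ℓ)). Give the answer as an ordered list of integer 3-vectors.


Via rank(M_{q-1}∘⋯∘M_p): M ≅ I[1,1], I[1,3], I[2,3]^2.
μ_θ-semistable layers: μ^(1)=7; μ^(2)=3; μ^(3)=-3; μ^(4)=-9

((0, 0, 3); (1, 0, 0); (1, 1, 0); (0, 2, 0))


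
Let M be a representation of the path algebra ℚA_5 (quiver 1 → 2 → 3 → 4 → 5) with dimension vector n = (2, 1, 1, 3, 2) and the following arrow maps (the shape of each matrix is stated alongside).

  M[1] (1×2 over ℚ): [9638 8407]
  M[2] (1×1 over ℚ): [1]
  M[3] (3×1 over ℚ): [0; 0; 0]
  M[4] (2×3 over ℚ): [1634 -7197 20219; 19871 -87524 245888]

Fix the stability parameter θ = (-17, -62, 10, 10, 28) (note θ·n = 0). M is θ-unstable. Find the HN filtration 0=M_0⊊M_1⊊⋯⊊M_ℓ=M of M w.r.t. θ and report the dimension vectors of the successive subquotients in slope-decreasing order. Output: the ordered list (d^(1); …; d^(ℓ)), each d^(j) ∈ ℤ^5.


Barcode: M ≅ I[1,1], I[1,3], I[4,4], I[4,5]^2. HN layers by μ_θ (4 steps, strictly decreasing):
  μ^(1)=28; μ^(2)=10; μ^(3)=-17; μ^(4)=-79/2

((0, 0, 0, 0, 2); (0, 0, 1, 3, 0); (1, 0, 0, 0, 0); (1, 1, 0, 0, 0))


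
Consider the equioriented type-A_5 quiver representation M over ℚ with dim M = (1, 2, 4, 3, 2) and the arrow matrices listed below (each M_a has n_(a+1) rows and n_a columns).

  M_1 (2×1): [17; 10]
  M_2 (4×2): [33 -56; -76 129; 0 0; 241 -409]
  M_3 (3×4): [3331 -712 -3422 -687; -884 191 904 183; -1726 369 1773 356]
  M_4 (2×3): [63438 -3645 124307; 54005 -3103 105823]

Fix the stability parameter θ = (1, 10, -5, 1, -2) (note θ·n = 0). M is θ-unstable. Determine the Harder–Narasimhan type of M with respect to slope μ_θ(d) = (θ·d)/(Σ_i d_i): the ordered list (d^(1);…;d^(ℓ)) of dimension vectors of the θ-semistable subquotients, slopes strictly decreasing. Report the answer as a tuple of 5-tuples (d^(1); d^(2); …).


Via rank(M_{q-1}∘⋯∘M_p): M ≅ I[1,5], I[2,5], I[3,3], I[3,4].
μ_θ-semistable layers: μ^(1)=1; μ^(2)=-5

((1, 2, 2, 3, 2); (0, 0, 2, 0, 0))


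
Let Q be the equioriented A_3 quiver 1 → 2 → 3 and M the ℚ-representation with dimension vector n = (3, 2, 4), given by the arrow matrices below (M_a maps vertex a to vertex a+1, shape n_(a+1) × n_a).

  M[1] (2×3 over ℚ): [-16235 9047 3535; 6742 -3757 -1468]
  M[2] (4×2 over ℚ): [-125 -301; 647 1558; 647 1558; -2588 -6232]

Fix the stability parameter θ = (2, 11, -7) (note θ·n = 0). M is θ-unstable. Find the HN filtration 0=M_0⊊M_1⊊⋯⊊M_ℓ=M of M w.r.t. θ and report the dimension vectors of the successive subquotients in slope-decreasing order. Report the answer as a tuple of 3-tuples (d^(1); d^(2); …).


Barcode: M ≅ I[1,1], I[1,3]^2, I[3,3]^2. HN layers by μ_θ (2 steps, strictly decreasing):
  μ^(1)=2; μ^(2)=-7

((3, 2, 2); (0, 0, 2))


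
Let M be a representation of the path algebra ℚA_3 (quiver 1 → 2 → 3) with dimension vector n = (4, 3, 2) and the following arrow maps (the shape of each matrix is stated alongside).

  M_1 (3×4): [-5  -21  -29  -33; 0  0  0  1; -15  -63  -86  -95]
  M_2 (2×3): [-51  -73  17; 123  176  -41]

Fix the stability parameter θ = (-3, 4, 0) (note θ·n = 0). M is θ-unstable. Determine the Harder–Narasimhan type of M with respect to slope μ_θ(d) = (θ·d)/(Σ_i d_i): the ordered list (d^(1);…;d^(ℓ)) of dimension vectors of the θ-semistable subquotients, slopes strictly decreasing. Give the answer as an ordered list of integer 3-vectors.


Interval decomposition of M: I[1,1], I[1,2], I[1,3]^2.
HN type (ℓ=3): μ^(1)=4; μ^(2)=2; μ^(3)=-3

((0, 1, 0); (0, 2, 2); (4, 0, 0))


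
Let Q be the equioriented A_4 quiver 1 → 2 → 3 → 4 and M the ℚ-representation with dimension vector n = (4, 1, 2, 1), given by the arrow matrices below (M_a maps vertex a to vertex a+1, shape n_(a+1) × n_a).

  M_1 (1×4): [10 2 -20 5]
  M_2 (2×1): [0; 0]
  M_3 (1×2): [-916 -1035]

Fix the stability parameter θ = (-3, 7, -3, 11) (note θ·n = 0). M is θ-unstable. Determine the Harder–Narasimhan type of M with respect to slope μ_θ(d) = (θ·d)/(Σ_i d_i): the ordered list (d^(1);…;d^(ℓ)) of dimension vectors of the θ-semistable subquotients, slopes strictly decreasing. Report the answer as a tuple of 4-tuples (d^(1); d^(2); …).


Interval decomposition of M: I[1,1]^3, I[1,2], I[3,3], I[3,4].
HN type (ℓ=3): μ^(1)=11; μ^(2)=7; μ^(3)=-3

((0, 0, 0, 1); (0, 1, 0, 0); (4, 0, 2, 0))


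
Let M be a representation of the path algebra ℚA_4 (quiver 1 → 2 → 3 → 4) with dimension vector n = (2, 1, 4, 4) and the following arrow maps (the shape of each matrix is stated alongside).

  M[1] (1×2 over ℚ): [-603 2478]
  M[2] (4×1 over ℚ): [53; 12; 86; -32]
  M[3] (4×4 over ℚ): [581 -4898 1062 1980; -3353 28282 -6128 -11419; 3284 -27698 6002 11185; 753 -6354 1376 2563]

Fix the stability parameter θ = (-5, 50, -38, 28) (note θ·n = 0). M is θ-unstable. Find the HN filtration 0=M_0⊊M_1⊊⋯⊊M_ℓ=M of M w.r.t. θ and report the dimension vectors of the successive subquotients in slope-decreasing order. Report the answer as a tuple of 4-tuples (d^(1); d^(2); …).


Barcode: M ≅ I[1,1], I[1,4], I[3,3], I[3,4]^2, I[4,4]. HN layers by μ_θ (4 steps, strictly decreasing):
  μ^(1)=28; μ^(2)=6; μ^(3)=-5; μ^(4)=-38

((0, 0, 0, 4); (0, 1, 1, 0); (2, 0, 0, 0); (0, 0, 3, 0))


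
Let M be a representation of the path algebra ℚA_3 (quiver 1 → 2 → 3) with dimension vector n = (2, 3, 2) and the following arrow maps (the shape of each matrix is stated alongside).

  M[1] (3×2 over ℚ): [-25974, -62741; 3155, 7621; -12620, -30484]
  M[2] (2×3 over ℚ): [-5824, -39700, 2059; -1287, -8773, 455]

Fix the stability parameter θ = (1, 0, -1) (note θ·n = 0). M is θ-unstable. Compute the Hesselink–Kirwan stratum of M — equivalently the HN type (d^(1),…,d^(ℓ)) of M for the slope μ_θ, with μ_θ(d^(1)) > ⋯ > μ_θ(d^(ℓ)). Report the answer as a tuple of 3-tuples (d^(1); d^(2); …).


Via rank(M_{q-1}∘⋯∘M_p): M ≅ I[1,2], I[1,3], I[2,3].
μ_θ-semistable layers: μ^(1)=1/2; μ^(2)=0; μ^(3)=-1/2

((1, 1, 0); (1, 1, 1); (0, 1, 1))


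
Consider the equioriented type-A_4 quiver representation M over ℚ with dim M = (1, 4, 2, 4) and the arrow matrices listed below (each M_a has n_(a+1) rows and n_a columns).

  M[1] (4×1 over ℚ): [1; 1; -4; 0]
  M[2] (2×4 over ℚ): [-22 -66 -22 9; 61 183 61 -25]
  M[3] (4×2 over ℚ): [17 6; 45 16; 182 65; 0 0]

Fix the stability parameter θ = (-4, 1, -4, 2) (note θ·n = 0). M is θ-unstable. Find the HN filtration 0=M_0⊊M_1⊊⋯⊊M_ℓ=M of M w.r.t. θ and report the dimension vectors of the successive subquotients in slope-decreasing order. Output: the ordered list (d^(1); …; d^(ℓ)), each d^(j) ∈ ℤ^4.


Barcode: M ≅ I[1,2], I[2,2], I[2,4]^2, I[4,4]^2. HN layers by μ_θ (4 steps, strictly decreasing):
  μ^(1)=2; μ^(2)=1; μ^(3)=-3/2; μ^(4)=-4

((0, 0, 0, 4); (0, 2, 0, 0); (0, 2, 2, 0); (1, 0, 0, 0))


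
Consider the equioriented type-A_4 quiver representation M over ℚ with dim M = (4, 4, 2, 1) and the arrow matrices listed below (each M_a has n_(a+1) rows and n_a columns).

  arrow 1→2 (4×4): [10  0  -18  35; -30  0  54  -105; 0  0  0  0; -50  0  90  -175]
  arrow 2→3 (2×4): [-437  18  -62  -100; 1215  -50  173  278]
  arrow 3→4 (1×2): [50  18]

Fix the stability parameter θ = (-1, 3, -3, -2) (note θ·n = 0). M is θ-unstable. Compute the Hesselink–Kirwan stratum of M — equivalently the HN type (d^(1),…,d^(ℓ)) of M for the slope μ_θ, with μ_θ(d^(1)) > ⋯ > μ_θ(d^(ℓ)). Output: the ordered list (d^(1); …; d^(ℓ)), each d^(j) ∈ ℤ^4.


Via rank(M_{q-1}∘⋯∘M_p): M ≅ I[1,1]^3, I[1,3], I[2,2]^2, I[2,4].
μ_θ-semistable layers: μ^(1)=3; μ^(2)=0; μ^(3)=-2/3; μ^(4)=-1

((0, 2, 0, 0); (0, 1, 1, 0); (0, 1, 1, 1); (4, 0, 0, 0))


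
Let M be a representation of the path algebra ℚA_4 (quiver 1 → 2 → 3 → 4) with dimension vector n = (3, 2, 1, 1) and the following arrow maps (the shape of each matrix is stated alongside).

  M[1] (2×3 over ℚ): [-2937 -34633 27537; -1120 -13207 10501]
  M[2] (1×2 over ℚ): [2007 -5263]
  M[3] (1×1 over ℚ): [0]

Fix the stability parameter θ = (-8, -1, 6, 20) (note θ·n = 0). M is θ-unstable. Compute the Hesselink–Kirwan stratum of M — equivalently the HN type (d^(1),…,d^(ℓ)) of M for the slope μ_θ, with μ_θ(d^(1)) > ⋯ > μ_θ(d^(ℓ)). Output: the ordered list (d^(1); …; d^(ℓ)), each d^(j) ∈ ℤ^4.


Interval decomposition of M: I[1,1], I[1,2], I[1,3], I[4,4].
HN type (ℓ=4): μ^(1)=20; μ^(2)=6; μ^(3)=-1; μ^(4)=-8

((0, 0, 0, 1); (0, 0, 1, 0); (0, 2, 0, 0); (3, 0, 0, 0))


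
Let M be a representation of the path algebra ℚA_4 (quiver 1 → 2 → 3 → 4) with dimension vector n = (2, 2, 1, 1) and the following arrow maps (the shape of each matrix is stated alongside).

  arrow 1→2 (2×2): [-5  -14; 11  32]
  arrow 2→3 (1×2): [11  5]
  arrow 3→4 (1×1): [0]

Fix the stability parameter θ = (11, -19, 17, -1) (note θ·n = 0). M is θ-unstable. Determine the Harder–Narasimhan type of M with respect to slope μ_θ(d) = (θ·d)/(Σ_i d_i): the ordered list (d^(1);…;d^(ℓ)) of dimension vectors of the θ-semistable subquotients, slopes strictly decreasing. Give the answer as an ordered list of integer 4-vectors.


Via rank(M_{q-1}∘⋯∘M_p): M ≅ I[1,2], I[1,3], I[4,4].
μ_θ-semistable layers: μ^(1)=17; μ^(2)=-1; μ^(3)=-4

((0, 0, 1, 0); (0, 0, 0, 1); (2, 2, 0, 0))


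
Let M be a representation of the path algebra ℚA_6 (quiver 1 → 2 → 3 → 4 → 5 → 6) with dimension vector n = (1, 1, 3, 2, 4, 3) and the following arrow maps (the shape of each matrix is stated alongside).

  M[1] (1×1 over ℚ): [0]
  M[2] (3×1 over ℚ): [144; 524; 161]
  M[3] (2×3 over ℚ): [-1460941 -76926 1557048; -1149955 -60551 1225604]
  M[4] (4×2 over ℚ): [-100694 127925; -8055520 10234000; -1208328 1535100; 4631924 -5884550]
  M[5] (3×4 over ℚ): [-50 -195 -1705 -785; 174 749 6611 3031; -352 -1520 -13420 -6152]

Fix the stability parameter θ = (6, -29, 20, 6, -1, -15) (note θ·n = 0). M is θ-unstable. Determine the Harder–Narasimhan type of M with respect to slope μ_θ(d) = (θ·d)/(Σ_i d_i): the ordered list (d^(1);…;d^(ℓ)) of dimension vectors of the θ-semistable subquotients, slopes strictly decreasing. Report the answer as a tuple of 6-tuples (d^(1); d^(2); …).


Via rank(M_{q-1}∘⋯∘M_p): M ≅ I[1,1], I[2,3], I[3,4], I[3,5], I[5,5], I[5,6]^2, I[6,6].
μ_θ-semistable layers: μ^(1)=20; μ^(2)=13; μ^(3)=25/3; μ^(4)=6; μ^(5)=-1; μ^(6)=-8; μ^(7)=-15; μ^(8)=-29

((0, 0, 1, 0, 0, 0); (0, 0, 1, 1, 0, 0); (0, 0, 1, 1, 1, 0); (1, 0, 0, 0, 0, 0); (0, 0, 0, 0, 1, 0); (0, 0, 0, 0, 2, 2); (0, 0, 0, 0, 0, 1); (0, 1, 0, 0, 0, 0))


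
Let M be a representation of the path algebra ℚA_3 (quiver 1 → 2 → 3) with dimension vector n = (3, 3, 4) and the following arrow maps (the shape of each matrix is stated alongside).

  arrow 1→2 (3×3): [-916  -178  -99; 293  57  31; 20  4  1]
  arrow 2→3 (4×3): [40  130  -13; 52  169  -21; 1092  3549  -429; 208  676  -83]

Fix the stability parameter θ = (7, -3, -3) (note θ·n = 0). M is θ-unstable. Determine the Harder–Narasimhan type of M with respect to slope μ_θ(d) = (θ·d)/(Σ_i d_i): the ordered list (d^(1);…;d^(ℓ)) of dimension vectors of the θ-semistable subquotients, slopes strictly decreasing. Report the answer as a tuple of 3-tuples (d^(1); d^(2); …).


Interval decomposition of M: I[1,2], I[1,3]^2, I[3,3]^2.
HN type (ℓ=3): μ^(1)=2; μ^(2)=1/3; μ^(3)=-3

((1, 1, 0); (2, 2, 2); (0, 0, 2))


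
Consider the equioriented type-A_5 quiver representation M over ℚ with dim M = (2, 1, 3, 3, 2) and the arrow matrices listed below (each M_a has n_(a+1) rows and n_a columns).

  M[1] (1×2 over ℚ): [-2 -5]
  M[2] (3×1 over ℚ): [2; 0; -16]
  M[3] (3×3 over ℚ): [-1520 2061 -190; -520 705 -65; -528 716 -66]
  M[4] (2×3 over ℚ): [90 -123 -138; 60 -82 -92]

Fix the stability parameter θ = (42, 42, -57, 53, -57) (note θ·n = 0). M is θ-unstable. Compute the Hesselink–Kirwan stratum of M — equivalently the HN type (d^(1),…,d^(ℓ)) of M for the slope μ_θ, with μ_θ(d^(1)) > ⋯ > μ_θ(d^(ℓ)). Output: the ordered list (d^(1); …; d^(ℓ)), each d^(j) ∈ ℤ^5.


Barcode: M ≅ I[1,1], I[1,3], I[3,4], I[3,5], I[4,4], I[5,5]. HN layers by μ_θ (5 steps, strictly decreasing):
  μ^(1)=53; μ^(2)=42; μ^(3)=9; μ^(4)=-2; μ^(5)=-57

((0, 0, 0, 2, 0); (1, 0, 0, 0, 0); (1, 1, 1, 0, 0); (0, 0, 0, 1, 1); (0, 0, 2, 0, 1))


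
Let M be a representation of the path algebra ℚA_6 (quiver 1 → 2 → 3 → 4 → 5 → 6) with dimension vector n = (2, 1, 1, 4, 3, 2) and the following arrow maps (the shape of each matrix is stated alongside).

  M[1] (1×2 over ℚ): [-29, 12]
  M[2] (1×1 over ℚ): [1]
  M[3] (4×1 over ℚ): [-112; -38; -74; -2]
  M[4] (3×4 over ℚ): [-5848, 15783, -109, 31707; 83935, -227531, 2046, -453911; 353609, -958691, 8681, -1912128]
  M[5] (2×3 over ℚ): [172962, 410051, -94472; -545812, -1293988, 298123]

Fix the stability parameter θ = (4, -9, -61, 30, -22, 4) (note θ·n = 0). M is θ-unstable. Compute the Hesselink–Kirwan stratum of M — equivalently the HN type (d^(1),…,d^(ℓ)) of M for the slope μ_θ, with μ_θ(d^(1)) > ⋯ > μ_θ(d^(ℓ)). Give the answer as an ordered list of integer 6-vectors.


Interval decomposition of M: I[1,1], I[1,5], I[4,4], I[4,6]^2.
HN type (ℓ=3): μ^(1)=30; μ^(2)=4; μ^(3)=-22

((0, 0, 0, 1, 0, 0); (1, 0, 0, 3, 3, 2); (1, 1, 1, 0, 0, 0))


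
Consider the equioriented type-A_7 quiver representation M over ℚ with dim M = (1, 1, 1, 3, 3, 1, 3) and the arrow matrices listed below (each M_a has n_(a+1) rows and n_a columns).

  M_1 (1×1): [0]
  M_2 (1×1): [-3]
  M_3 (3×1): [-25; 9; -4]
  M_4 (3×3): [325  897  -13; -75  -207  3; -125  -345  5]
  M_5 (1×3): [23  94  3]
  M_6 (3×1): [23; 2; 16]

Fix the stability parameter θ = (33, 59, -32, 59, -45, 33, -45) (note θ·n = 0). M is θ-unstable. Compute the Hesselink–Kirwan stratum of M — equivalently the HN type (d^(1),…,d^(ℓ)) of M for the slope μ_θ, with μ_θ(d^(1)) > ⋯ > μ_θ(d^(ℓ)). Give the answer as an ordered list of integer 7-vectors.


Interval decomposition of M: I[1,1], I[2,4], I[4,4], I[4,7], I[5,5]^2, I[7,7]^2.
HN type (ℓ=5): μ^(1)=59; μ^(2)=33; μ^(3)=27/2; μ^(4)=1/2; μ^(5)=-45

((0, 0, 0, 2, 0, 0, 0); (1, 0, 0, 0, 0, 0, 0); (0, 1, 1, 0, 0, 0, 0); (0, 0, 0, 1, 1, 1, 1); (0, 0, 0, 0, 2, 0, 2))


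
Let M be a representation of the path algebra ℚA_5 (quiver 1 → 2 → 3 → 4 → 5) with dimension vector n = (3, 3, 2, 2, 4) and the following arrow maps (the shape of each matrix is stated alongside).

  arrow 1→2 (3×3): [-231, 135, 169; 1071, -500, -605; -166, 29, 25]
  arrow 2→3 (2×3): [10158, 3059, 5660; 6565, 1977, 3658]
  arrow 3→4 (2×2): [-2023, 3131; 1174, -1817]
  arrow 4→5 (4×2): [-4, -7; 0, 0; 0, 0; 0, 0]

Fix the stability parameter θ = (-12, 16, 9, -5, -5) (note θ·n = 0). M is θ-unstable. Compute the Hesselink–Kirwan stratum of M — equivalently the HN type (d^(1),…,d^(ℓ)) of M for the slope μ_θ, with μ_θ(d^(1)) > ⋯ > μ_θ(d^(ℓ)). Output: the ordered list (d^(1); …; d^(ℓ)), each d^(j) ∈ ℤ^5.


Interval decomposition of M: I[1,2], I[1,4], I[1,5], I[5,5]^3.
HN type (ℓ=5): μ^(1)=16; μ^(2)=20/3; μ^(3)=15/4; μ^(4)=-5; μ^(5)=-12

((0, 1, 0, 0, 0); (0, 1, 1, 1, 0); (0, 1, 1, 1, 1); (0, 0, 0, 0, 3); (3, 0, 0, 0, 0))


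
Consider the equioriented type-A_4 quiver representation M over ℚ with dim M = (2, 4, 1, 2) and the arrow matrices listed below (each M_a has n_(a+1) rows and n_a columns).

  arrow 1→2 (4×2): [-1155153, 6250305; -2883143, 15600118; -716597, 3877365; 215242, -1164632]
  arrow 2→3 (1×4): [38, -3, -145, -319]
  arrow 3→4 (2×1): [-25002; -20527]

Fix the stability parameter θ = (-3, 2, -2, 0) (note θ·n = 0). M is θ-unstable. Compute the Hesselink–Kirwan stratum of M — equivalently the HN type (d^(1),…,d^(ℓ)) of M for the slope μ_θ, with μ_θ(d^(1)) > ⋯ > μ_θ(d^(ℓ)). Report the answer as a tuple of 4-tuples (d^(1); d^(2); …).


Interval decomposition of M: I[1,2], I[1,4], I[2,2]^2, I[4,4].
HN type (ℓ=3): μ^(1)=2; μ^(2)=0; μ^(3)=-3

((0, 3, 0, 0); (0, 1, 1, 2); (2, 0, 0, 0))


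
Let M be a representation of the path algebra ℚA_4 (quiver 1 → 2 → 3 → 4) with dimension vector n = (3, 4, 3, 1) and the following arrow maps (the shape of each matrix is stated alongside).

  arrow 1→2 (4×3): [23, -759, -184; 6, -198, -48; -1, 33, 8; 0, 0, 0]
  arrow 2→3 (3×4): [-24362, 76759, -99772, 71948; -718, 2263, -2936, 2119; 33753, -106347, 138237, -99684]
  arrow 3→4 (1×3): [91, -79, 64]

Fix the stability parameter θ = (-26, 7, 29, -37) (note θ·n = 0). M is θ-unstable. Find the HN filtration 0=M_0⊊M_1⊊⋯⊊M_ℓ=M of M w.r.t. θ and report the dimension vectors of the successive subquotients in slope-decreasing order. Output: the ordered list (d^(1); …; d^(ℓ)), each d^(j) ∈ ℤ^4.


Barcode: M ≅ I[1,1]^2, I[1,2], I[2,3]^2, I[2,4]. HN layers by μ_θ (4 steps, strictly decreasing):
  μ^(1)=29; μ^(2)=7; μ^(3)=-1/3; μ^(4)=-26

((0, 0, 2, 0); (0, 3, 0, 0); (0, 1, 1, 1); (3, 0, 0, 0))


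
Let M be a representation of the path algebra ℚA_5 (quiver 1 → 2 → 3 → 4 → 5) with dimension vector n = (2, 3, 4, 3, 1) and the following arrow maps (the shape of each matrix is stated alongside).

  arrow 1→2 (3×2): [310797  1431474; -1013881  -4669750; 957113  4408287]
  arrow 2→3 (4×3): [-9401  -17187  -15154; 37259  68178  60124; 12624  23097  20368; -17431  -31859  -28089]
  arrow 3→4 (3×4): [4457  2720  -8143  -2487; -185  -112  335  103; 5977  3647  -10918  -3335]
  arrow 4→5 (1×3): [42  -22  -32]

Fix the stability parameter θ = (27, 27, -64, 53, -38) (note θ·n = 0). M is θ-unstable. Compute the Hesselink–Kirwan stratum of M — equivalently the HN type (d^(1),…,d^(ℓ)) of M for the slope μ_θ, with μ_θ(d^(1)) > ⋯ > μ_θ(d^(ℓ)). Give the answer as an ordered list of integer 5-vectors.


Barcode: M ≅ I[1,4]^2, I[2,3], I[3,3], I[4,5]. HN layers by μ_θ (5 steps, strictly decreasing):
  μ^(1)=53; μ^(2)=15/2; μ^(3)=-10/3; μ^(4)=-37/2; μ^(5)=-64

((0, 0, 0, 2, 0); (0, 0, 0, 1, 1); (2, 2, 2, 0, 0); (0, 1, 1, 0, 0); (0, 0, 1, 0, 0))


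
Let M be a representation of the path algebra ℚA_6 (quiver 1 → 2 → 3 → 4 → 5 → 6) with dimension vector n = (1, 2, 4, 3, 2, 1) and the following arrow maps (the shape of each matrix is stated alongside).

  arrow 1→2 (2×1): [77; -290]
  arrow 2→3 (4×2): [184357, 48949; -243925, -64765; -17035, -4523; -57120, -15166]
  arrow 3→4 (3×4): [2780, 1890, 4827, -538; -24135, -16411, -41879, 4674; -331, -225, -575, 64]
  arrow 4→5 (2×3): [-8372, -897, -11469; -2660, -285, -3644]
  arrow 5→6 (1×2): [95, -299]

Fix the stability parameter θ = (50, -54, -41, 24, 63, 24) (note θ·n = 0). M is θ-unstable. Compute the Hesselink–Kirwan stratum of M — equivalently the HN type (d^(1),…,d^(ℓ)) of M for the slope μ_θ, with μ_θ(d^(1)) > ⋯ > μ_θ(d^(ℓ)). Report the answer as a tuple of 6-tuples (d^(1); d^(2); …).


Interval decomposition of M: I[1,6], I[2,5], I[3,3], I[3,4].
HN type (ℓ=6): μ^(1)=63; μ^(2)=87/2; μ^(3)=24; μ^(4)=-15; μ^(5)=-41; μ^(6)=-54

((0, 0, 0, 0, 1, 0); (0, 0, 0, 0, 1, 1); (0, 0, 0, 3, 0, 0); (1, 1, 1, 0, 0, 0); (0, 0, 3, 0, 0, 0); (0, 1, 0, 0, 0, 0))


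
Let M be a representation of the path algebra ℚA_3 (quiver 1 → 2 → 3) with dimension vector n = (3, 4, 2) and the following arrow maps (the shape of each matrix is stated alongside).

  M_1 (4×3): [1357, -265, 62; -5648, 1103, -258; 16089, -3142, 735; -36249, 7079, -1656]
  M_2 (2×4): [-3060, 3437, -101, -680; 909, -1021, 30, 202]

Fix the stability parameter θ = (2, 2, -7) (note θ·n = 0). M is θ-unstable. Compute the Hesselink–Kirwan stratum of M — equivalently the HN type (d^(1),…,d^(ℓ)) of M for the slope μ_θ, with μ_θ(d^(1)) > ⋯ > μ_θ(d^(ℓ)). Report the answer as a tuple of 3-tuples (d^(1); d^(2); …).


Via rank(M_{q-1}∘⋯∘M_p): M ≅ I[1,2], I[1,3]^2, I[2,2].
μ_θ-semistable layers: μ^(1)=2; μ^(2)=-1

((1, 2, 0); (2, 2, 2))


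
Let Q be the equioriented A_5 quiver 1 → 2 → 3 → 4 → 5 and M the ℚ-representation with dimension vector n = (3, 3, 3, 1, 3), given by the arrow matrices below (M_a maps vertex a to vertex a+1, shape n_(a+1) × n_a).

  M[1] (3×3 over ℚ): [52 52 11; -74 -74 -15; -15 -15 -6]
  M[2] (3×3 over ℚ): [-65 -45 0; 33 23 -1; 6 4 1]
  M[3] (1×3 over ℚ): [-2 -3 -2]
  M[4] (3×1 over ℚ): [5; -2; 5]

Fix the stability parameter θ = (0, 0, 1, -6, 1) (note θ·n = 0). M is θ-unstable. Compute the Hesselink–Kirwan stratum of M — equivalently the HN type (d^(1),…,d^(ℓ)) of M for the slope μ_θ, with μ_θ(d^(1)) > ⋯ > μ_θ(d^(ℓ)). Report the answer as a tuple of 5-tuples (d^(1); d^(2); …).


Barcode: M ≅ I[1,1], I[1,3], I[1,5], I[2,2], I[3,3], I[5,5]^2. HN layers by μ_θ (3 steps, strictly decreasing):
  μ^(1)=1; μ^(2)=0; μ^(3)=-5/4

((0, 0, 2, 0, 3); (2, 2, 0, 0, 0); (1, 1, 1, 1, 0))


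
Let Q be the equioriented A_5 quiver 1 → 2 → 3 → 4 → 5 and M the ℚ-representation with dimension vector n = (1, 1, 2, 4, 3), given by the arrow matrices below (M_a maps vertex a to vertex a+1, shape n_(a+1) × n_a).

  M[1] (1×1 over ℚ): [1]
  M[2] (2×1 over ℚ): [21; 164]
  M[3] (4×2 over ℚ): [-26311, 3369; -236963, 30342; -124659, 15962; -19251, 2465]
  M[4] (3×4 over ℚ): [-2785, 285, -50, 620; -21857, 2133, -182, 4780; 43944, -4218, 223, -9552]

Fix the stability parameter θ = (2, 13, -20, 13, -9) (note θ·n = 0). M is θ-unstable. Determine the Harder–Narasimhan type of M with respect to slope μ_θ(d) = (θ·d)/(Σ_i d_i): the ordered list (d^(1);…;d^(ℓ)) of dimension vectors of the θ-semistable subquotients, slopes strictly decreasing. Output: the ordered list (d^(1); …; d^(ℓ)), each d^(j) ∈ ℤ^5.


Interval decomposition of M: I[1,5], I[3,5], I[4,4]^2, I[5,5].
HN type (ℓ=5): μ^(1)=13; μ^(2)=2; μ^(3)=-5/3; μ^(4)=-9; μ^(5)=-20

((0, 0, 0, 2, 0); (0, 0, 0, 2, 2); (1, 1, 1, 0, 0); (0, 0, 0, 0, 1); (0, 0, 1, 0, 0))


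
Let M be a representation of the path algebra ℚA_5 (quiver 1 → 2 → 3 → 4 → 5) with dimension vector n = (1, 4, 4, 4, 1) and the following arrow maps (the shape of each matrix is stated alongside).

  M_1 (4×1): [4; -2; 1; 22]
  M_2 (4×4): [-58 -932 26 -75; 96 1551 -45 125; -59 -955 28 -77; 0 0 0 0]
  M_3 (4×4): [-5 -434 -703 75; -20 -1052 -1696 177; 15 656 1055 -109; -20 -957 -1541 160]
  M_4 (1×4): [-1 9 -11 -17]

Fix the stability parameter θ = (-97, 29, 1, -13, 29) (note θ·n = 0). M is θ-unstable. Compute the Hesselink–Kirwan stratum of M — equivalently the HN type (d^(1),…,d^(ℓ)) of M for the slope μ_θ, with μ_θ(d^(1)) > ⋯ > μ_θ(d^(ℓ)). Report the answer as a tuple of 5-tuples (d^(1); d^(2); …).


Barcode: M ≅ I[1,5], I[2,2], I[2,3], I[2,4], I[3,4], I[4,4]. HN layers by μ_θ (6 steps, strictly decreasing):
  μ^(1)=29; μ^(2)=15; μ^(3)=17/3; μ^(4)=-6; μ^(5)=-13; μ^(6)=-97

((0, 1, 0, 0, 1); (0, 1, 1, 0, 0); (0, 2, 2, 2, 0); (0, 0, 1, 1, 0); (0, 0, 0, 1, 0); (1, 0, 0, 0, 0))


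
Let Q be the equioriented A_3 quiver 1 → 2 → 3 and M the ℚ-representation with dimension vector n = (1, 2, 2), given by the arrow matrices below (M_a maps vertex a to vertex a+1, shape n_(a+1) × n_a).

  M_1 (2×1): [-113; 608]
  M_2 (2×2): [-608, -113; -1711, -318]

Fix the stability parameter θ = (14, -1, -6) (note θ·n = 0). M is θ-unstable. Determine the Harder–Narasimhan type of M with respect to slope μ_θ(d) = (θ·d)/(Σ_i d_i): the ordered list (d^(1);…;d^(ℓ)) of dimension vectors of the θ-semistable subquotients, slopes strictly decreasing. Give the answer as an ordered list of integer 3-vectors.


Barcode: M ≅ I[1,3], I[2,3]. HN layers by μ_θ (2 steps, strictly decreasing):
  μ^(1)=7/3; μ^(2)=-7/2

((1, 1, 1); (0, 1, 1))


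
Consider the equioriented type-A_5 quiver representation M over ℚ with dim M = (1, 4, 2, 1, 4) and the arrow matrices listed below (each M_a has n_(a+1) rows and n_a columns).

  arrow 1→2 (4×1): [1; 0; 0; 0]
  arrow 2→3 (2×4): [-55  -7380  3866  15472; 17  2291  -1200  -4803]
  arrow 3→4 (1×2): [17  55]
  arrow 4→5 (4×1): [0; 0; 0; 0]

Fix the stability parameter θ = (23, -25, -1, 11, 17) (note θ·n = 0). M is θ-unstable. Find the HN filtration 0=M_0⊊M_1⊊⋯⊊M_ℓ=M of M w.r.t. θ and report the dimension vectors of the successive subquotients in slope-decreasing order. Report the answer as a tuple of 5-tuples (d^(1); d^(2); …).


Barcode: M ≅ I[1,3], I[2,2]^2, I[2,4], I[5,5]^4. HN layers by μ_θ (4 steps, strictly decreasing):
  μ^(1)=17; μ^(2)=11; μ^(3)=-1; μ^(4)=-25

((0, 0, 0, 0, 4); (0, 0, 0, 1, 0); (1, 1, 2, 0, 0); (0, 3, 0, 0, 0))


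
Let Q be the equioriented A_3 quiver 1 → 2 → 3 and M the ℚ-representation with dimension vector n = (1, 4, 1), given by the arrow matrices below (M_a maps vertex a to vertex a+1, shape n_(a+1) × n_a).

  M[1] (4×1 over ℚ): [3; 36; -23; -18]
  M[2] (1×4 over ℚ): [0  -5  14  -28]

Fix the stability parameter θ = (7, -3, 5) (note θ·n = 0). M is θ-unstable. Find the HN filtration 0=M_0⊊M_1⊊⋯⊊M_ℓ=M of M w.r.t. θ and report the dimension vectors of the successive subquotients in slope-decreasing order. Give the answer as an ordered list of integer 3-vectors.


Via rank(M_{q-1}∘⋯∘M_p): M ≅ I[1,3], I[2,2]^3.
μ_θ-semistable layers: μ^(1)=5; μ^(2)=2; μ^(3)=-3

((0, 0, 1); (1, 1, 0); (0, 3, 0))


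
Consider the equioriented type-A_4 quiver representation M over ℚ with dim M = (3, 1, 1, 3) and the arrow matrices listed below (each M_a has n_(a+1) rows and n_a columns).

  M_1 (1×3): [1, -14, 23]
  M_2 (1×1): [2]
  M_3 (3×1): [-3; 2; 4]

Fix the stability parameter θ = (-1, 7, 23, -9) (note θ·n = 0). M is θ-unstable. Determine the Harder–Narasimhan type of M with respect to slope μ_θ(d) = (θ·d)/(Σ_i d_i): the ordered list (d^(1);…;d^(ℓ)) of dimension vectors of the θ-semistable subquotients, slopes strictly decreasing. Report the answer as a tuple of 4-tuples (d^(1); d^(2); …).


Via rank(M_{q-1}∘⋯∘M_p): M ≅ I[1,1]^2, I[1,4], I[4,4]^2.
μ_θ-semistable layers: μ^(1)=7; μ^(2)=-1; μ^(3)=-9

((0, 1, 1, 1); (3, 0, 0, 0); (0, 0, 0, 2))


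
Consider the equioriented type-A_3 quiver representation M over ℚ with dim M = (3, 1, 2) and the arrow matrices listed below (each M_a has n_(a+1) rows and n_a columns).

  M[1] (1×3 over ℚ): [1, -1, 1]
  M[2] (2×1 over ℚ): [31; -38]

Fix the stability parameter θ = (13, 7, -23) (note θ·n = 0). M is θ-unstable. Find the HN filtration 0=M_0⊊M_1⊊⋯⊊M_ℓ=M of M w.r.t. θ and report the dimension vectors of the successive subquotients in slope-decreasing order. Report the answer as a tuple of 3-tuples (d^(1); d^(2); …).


Interval decomposition of M: I[1,1]^2, I[1,3], I[3,3].
HN type (ℓ=3): μ^(1)=13; μ^(2)=-1; μ^(3)=-23

((2, 0, 0); (1, 1, 1); (0, 0, 1))


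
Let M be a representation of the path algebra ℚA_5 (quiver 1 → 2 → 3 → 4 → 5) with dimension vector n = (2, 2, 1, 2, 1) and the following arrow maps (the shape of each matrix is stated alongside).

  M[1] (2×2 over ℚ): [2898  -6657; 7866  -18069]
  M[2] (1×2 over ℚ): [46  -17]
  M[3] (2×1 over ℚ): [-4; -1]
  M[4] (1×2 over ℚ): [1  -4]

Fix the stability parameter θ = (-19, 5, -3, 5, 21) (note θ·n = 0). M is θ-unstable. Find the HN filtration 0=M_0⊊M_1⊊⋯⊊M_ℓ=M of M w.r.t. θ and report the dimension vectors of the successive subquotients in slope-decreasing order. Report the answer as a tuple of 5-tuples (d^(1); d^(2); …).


Barcode: M ≅ I[1,1], I[1,4], I[2,2], I[4,5]. HN layers by μ_θ (4 steps, strictly decreasing):
  μ^(1)=21; μ^(2)=5; μ^(3)=1; μ^(4)=-19

((0, 0, 0, 0, 1); (0, 1, 0, 2, 0); (0, 1, 1, 0, 0); (2, 0, 0, 0, 0))


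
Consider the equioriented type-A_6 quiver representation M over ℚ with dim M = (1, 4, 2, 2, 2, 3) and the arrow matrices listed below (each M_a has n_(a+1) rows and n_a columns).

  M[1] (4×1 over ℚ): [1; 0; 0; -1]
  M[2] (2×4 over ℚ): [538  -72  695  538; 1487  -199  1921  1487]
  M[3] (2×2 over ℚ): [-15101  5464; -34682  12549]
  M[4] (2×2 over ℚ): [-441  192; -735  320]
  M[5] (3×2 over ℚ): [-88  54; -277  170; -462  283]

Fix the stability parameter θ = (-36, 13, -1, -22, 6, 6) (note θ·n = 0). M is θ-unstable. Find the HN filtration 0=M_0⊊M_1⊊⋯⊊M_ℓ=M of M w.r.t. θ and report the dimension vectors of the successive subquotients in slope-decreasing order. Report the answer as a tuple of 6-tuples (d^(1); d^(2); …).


Via rank(M_{q-1}∘⋯∘M_p): M ≅ I[1,2], I[2,2], I[2,4], I[2,6], I[5,6], I[6,6].
μ_θ-semistable layers: μ^(1)=13; μ^(2)=6; μ^(3)=-10/3; μ^(4)=-36

((0, 2, 0, 0, 0, 0); (0, 0, 0, 0, 2, 3); (0, 2, 2, 2, 0, 0); (1, 0, 0, 0, 0, 0))


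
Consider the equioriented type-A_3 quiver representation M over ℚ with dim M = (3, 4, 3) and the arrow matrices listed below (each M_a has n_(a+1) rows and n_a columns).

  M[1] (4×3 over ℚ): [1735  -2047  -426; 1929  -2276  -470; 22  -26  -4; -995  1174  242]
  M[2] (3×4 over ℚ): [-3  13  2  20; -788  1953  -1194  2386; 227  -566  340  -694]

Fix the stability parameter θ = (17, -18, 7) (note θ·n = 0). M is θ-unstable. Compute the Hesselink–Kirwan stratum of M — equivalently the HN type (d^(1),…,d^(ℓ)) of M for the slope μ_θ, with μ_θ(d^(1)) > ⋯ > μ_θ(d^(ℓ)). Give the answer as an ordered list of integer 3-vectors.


Via rank(M_{q-1}∘⋯∘M_p): M ≅ I[1,1], I[1,3]^2, I[2,2], I[2,3].
μ_θ-semistable layers: μ^(1)=17; μ^(2)=7; μ^(3)=-1/2; μ^(4)=-18

((1, 0, 0); (0, 0, 3); (2, 2, 0); (0, 2, 0))


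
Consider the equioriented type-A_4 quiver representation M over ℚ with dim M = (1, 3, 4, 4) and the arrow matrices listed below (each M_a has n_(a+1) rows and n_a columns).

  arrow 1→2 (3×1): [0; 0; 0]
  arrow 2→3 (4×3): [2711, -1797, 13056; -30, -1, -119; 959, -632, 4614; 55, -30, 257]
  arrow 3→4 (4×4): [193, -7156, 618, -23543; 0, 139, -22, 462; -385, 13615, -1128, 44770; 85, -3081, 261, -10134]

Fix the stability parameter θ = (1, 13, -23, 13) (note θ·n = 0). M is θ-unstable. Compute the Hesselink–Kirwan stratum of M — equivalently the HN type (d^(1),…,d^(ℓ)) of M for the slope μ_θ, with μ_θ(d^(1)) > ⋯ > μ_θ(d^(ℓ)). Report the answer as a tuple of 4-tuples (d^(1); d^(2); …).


Barcode: M ≅ I[1,1], I[2,4]^3, I[3,4]. HN layers by μ_θ (4 steps, strictly decreasing):
  μ^(1)=13; μ^(2)=1; μ^(3)=-5; μ^(4)=-23

((0, 0, 0, 4); (1, 0, 0, 0); (0, 3, 3, 0); (0, 0, 1, 0))


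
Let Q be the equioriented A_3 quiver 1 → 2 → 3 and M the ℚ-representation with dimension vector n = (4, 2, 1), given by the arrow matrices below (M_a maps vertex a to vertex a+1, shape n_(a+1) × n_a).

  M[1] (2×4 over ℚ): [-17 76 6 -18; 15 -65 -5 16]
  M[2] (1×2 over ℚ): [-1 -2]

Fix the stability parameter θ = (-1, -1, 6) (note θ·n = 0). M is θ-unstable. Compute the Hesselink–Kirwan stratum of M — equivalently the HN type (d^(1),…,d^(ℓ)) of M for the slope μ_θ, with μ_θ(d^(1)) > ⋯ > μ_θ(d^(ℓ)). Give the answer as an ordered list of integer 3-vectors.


Interval decomposition of M: I[1,1]^2, I[1,2], I[1,3].
HN type (ℓ=2): μ^(1)=6; μ^(2)=-1

((0, 0, 1); (4, 2, 0))
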